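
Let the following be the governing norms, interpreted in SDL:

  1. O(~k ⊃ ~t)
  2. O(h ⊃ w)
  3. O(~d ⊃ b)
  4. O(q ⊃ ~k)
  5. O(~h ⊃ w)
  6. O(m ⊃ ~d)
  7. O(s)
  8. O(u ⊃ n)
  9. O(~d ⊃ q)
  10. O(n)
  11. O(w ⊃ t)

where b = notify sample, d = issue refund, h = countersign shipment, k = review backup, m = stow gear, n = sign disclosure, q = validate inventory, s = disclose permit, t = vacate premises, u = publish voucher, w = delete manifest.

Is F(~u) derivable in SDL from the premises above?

Premise 8 is O(u ⊃ n); even if O(n) held, inferring O(u) would be affirming the consequent — invalid.
No other premise forces O(u). An ideal world satisfying every premise can still have ~u true, so F(~u) is not derivable.

No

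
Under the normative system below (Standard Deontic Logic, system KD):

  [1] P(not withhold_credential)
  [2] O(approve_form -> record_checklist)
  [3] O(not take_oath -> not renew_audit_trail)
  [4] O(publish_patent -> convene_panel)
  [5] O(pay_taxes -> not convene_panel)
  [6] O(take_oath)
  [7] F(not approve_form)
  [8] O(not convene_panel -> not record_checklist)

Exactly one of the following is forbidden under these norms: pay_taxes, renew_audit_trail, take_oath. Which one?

Premise 7 is F(not approve_form), i.e. O(approve_form).
With premise 2, O(approve_form -> record_checklist), the K-axiom yields O(record_checklist).
Premise 8, O(not convene_panel -> not record_checklist), contraposes to O(record_checklist -> convene_panel); with O(record_checklist) we get O(convene_panel).
Premise 5, O(pay_taxes -> not convene_panel), contraposes to O(convene_panel -> not pay_taxes); with O(convene_panel) we get O(not pay_taxes).
So O(not pay_taxes) holds, i.e. pay_taxes is forbidden. None of the other listed options is forbidden under the premises.

pay_taxes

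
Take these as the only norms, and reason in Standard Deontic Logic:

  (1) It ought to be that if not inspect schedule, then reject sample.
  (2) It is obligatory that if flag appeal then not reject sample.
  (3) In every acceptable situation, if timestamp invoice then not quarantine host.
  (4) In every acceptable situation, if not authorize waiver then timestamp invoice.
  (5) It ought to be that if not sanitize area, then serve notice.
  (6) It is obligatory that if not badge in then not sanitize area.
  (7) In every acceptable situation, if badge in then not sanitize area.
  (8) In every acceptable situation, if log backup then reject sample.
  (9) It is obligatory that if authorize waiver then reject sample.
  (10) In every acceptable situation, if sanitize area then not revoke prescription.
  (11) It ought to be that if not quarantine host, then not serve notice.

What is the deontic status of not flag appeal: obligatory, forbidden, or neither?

Obligatory

Premises 7 and 6 cover both cases: O(badge_in → ¬sanitize_area) and O(¬badge_in → ¬sanitize_area). Since badge_in ∨ ¬badge_in is a tautology, O(¬sanitize_area) follows.
Premise 5 is O(¬sanitize_area → serve_notice); since O(¬sanitize_area), deontic closure gives O(serve_notice).
Premise 11, O(¬quarantine_host → ¬serve_notice), contraposes to O(serve_notice → quarantine_host); with O(serve_notice) we get O(quarantine_host).
Premise 3 is O(timestamp_invoice → ¬quarantine_host); contrapositively O(quarantine_host → ¬timestamp_invoice). Since O(quarantine_host) holds, K gives O(¬timestamp_invoice).
Premise 4, O(¬authorize_waiver → timestamp_invoice), contraposes to O(¬timestamp_invoice → authorize_waiver); with O(¬timestamp_invoice) we get O(authorize_waiver).
With premise 9, O(authorize_waiver → reject_sample), the K-axiom yields O(reject_sample).
Premise 2, O(flag_appeal → ¬reject_sample), contraposes to O(reject_sample → ¬flag_appeal); with O(reject_sample) we get O(¬flag_appeal).
Premises 1, 8, 10 do not contribute to this derivation.
Hence ¬flag_appeal is obligatory.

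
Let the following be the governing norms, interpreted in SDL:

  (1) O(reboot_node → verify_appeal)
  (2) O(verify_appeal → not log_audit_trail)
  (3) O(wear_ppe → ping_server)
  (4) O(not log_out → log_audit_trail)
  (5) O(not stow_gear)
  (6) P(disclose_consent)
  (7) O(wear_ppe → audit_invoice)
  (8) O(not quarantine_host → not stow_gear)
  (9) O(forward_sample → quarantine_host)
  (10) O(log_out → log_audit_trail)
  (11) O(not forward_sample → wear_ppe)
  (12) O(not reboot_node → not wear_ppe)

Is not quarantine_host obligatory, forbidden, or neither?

Forbidden

Premises 4 and 10 cover both cases: O(not log_out → log_audit_trail) and O(log_out → log_audit_trail). Since not log_out ∨ log_out is a tautology, O(log_audit_trail) follows.
Premise 2, O(verify_appeal → not log_audit_trail), contraposes to O(log_audit_trail → not verify_appeal); with O(log_audit_trail) we get O(not verify_appeal).
The contrapositive of premise 1 (O(reboot_node → verify_appeal)) is O(not verify_appeal → not reboot_node), and O(not verify_appeal) is already established, so O(not reboot_node).
Applying K to premise 12 (O(not reboot_node → not wear_ppe)) and O(not reboot_node) yields O(not wear_ppe).
Premise 11, O(not forward_sample → wear_ppe), contraposes to O(not wear_ppe → forward_sample); with O(not wear_ppe) we get O(forward_sample).
With premise 9, O(forward_sample → quarantine_host), the K-axiom yields O(quarantine_host).
Premises 3, 5, 6, 7, 8 do not contribute to this derivation.
Thus O(quarantine_host), which is F(not quarantine_host): not quarantine_host is forbidden.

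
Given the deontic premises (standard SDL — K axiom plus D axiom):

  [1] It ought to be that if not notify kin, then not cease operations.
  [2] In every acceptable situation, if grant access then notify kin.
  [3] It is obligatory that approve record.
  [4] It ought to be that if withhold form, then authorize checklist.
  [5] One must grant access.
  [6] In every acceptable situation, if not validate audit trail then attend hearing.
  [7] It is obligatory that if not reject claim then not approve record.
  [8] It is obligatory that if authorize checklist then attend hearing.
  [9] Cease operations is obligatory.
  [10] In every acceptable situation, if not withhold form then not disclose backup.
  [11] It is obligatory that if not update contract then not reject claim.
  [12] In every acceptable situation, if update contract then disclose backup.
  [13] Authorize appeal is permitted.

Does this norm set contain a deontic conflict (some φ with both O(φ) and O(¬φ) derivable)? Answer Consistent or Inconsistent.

Consistent

Premise 1 is O(¬notify_kin → ¬cease_operations), but O(¬notify_kin) is not derivable from the premises, so it does not yield O(¬cease_operations).
So O(¬cease_operations) is not derivable, and the apparent clash with O(cease_operations) does not arise.
A world satisfying every obligation exists (e.g. approve_record=true, attend_hearing=true, authorize_appeal=false, authorize_checklist=true, cease_operations=true, disclose_backup=true, grant_access=true, notify_kin=true, reject_claim=true, update_contract=true, validate_audit_trail=false, withhold_form=true); no atom is both obligatory and forbidden, so the set is consistent.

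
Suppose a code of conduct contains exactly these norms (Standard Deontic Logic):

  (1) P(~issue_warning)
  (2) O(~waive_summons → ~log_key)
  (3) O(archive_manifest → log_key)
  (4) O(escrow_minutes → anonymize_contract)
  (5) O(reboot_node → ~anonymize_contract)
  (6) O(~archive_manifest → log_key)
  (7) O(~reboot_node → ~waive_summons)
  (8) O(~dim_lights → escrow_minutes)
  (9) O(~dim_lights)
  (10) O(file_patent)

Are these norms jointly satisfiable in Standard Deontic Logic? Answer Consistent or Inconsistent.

Inconsistent

Premises 3 and 6 cover both cases: O(archive_manifest → log_key) and O(~archive_manifest → log_key). Since archive_manifest ∨ ~archive_manifest is a tautology, O(log_key) follows.
Premise 2 is O(~waive_summons → ~log_key); contrapositively O(log_key → waive_summons). Since O(log_key) holds, K gives O(waive_summons).
Premise 7 is O(~reboot_node → ~waive_summons); contrapositively O(waive_summons → reboot_node). Since O(waive_summons) holds, K gives O(reboot_node).
Applying K to premise 5 (O(reboot_node → ~anonymize_contract)) and O(reboot_node) yields O(~anonymize_contract).
Premise 4 is O(escrow_minutes → anonymize_contract); contrapositively O(~anonymize_contract → ~escrow_minutes). Since O(~anonymize_contract) holds, K gives O(~escrow_minutes).
The contrapositive of premise 8 (O(~dim_lights → escrow_minutes)) is O(~escrow_minutes → dim_lights), and O(~escrow_minutes) is already established, so O(dim_lights).
Yet premise 9 states O(~dim_lights).
We now have both O(dim_lights) and O(~dim_lights) — dim_lights is simultaneously obligatory and forbidden, violating the D-axiom.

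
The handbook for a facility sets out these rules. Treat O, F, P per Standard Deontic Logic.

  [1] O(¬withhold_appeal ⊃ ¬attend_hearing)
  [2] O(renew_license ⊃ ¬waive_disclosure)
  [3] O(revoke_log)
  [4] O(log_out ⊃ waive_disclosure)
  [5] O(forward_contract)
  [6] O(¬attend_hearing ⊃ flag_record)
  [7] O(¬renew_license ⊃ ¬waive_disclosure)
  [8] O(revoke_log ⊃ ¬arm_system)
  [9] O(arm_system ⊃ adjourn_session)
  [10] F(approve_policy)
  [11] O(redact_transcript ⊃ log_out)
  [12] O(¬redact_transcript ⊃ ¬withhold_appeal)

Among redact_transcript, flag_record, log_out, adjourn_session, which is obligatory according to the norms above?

Premises 7 and 2 are O(¬renew_license ⊃ ¬waive_disclosure) and O(renew_license ⊃ ¬waive_disclosure); every ideal world satisfies ¬renew_license or renew_license, so in either case ¬waive_disclosure holds — hence O(¬waive_disclosure).
Premise 4 is O(log_out ⊃ waive_disclosure); contrapositively O(¬waive_disclosure ⊃ ¬log_out). Since O(¬waive_disclosure) holds, K gives O(¬log_out).
The contrapositive of premise 11 (O(redact_transcript ⊃ log_out)) is O(¬log_out ⊃ ¬redact_transcript), and O(¬log_out) is already established, so O(¬redact_transcript).
Applying K to premise 12 (O(¬redact_transcript ⊃ ¬withhold_appeal)) and O(¬redact_transcript) yields O(¬withhold_appeal).
Applying K to premise 1 (O(¬withhold_appeal ⊃ ¬attend_hearing)) and O(¬withhold_appeal) yields O(¬attend_hearing).
From O(¬attend_hearing) and premise 6, O(¬attend_hearing ⊃ flag_record), we obtain O(flag_record).
So O(flag_record) holds — flag_record is obligatory. None of the other listed options is made obligatory by any chain of premises.

flag_record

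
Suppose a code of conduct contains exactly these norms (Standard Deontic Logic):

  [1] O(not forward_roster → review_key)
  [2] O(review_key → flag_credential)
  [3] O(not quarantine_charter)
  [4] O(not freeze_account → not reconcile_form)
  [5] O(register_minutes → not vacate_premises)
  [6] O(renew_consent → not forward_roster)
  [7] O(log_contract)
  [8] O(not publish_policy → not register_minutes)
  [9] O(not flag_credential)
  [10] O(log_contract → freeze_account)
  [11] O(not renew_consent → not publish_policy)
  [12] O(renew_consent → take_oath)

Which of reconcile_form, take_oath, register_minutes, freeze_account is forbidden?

register_minutes

From premise 9 we have O(not flag_credential).
Premise 2 is O(review_key → flag_credential); contrapositively O(not flag_credential → not review_key). Since O(not flag_credential) holds, K gives O(not review_key).
Premise 1 is O(not forward_roster → review_key); contrapositively O(not review_key → forward_roster). Since O(not review_key) holds, K gives O(forward_roster).
The contrapositive of premise 6 (O(renew_consent → not forward_roster)) is O(forward_roster → not renew_consent), and O(forward_roster) is already established, so O(not renew_consent).
With premise 11, O(not renew_consent → not publish_policy), the K-axiom yields O(not publish_policy).
With premise 8, O(not publish_policy → not register_minutes), the K-axiom yields O(not register_minutes).
So O(not register_minutes) holds, i.e. register_minutes is forbidden. None of the other listed options is forbidden under the premises.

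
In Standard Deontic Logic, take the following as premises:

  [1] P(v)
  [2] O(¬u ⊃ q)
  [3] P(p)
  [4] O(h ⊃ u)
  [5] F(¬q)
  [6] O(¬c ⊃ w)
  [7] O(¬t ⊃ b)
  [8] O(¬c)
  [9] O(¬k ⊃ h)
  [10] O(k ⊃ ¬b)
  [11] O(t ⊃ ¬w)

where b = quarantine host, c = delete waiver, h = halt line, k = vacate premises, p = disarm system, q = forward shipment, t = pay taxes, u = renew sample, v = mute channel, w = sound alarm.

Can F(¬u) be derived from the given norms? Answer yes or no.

From premise 8 we have O(¬c).
Premise 6 is O(¬c ⊃ w); since O(¬c), deontic closure gives O(w).
Premise 11 is O(t ⊃ ¬w); contrapositively O(w ⊃ ¬t). Since O(w) holds, K gives O(¬t).
Applying K to premise 7 (O(¬t ⊃ b)) and O(¬t) yields O(b).
The contrapositive of premise 10 (O(k ⊃ ¬b)) is O(b ⊃ ¬k), and O(b) is already established, so O(¬k).
With premise 9, O(¬k ⊃ h), the K-axiom yields O(h).
Premise 4 is O(h ⊃ u); since O(h), deontic closure gives O(u).
Premises 1, 2, 3, 5 do not contribute to this derivation.
So O(u) holds, i.e. F(¬u). The claim follows.

Yes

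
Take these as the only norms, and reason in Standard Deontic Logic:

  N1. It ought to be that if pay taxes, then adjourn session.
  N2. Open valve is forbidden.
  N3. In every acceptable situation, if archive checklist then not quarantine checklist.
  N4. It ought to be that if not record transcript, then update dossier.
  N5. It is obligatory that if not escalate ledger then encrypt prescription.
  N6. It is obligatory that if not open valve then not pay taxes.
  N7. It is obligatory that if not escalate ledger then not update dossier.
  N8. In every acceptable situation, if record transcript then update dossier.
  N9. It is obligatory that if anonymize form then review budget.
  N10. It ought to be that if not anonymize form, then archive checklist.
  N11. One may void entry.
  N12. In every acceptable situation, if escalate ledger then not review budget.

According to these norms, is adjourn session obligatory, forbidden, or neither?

Neither

Premise 1 is O(pay_taxes → adjourn_session), but O(pay_taxes) is not derivable from the premises, so it does not yield O(adjourn_session).
No premise or chain of K-axiom applications forces O(adjourn_session), and none forces O(¬adjourn_session). So adjourn_session is neither obligatory nor forbidden under these norms.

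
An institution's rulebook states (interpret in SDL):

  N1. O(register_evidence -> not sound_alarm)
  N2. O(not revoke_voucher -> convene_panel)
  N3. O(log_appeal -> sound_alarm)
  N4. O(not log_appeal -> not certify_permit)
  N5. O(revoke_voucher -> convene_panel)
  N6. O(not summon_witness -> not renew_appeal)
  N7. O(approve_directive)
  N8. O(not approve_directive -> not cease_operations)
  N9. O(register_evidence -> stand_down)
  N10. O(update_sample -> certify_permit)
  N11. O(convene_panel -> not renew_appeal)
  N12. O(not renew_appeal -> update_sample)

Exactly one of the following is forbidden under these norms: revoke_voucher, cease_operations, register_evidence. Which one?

By case analysis on revoke_voucher: premise 5 gives O(revoke_voucher -> convene_panel) and premise 2 gives O(not revoke_voucher -> convene_panel), so O(convene_panel) either way.
From O(convene_panel) and premise 11, O(convene_panel -> not renew_appeal), we obtain O(not renew_appeal).
With premise 12, O(not renew_appeal -> update_sample), the K-axiom yields O(update_sample).
Applying K to premise 10 (O(update_sample -> certify_permit)) and O(update_sample) yields O(certify_permit).
Premise 4 is O(not log_appeal -> not certify_permit); contrapositively O(certify_permit -> log_appeal). Since O(certify_permit) holds, K gives O(log_appeal).
Premise 3 is O(log_appeal -> sound_alarm); since O(log_appeal), deontic closure gives O(sound_alarm).
The contrapositive of premise 1 (O(register_evidence -> not sound_alarm)) is O(sound_alarm -> not register_evidence), and O(sound_alarm) is already established, so O(not register_evidence).
So O(not register_evidence) holds, i.e. register_evidence is forbidden. None of the other listed options is forbidden under the premises.

register_evidence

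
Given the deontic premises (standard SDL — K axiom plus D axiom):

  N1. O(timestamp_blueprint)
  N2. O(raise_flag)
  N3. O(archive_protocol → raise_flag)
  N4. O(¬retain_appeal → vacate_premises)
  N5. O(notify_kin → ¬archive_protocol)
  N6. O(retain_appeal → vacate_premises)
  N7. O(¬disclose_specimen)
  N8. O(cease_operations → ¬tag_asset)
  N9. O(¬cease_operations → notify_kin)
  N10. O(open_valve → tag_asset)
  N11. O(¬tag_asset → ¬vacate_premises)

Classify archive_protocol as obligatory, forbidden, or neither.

Forbidden

By case analysis on retain_appeal: premise 6 gives O(retain_appeal → vacate_premises) and premise 4 gives O(¬retain_appeal → vacate_premises), so O(vacate_premises) either way.
Premise 11 is O(¬tag_asset → ¬vacate_premises); contrapositively O(vacate_premises → tag_asset). Since O(vacate_premises) holds, K gives O(tag_asset).
Premise 8, O(cease_operations → ¬tag_asset), contraposes to O(tag_asset → ¬cease_operations); with O(tag_asset) we get O(¬cease_operations).
Applying K to premise 9 (O(¬cease_operations → notify_kin)) and O(¬cease_operations) yields O(notify_kin).
From O(notify_kin) and premise 5, O(notify_kin → ¬archive_protocol), we obtain O(¬archive_protocol).
Premises 1, 2, 3, 7, 10 do not contribute to this derivation.
Thus O(¬archive_protocol), which is F(archive_protocol): archive_protocol is forbidden.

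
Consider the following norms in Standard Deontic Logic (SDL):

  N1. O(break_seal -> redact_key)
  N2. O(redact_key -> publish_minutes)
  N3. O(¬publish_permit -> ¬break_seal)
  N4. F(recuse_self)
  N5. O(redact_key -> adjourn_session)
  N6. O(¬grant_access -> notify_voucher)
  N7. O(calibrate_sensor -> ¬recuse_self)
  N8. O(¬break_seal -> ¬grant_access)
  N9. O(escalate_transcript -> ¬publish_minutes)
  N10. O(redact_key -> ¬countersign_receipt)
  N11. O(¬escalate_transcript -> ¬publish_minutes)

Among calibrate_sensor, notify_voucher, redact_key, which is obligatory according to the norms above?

By case analysis on ¬escalate_transcript: premise 11 gives O(¬escalate_transcript -> ¬publish_minutes) and premise 9 gives O(escalate_transcript -> ¬publish_minutes), so O(¬publish_minutes) either way.
The contrapositive of premise 2 (O(redact_key -> publish_minutes)) is O(¬publish_minutes -> ¬redact_key), and O(¬publish_minutes) is already established, so O(¬redact_key).
The contrapositive of premise 1 (O(break_seal -> redact_key)) is O(¬redact_key -> ¬break_seal), and O(¬redact_key) is already established, so O(¬break_seal).
Applying K to premise 8 (O(¬break_seal -> ¬grant_access)) and O(¬break_seal) yields O(¬grant_access).
Premise 6 is O(¬grant_access -> notify_voucher); since O(¬grant_access), deontic closure gives O(notify_voucher).
So O(notify_voucher) holds — notify_voucher is obligatory. None of the other listed options is made obligatory by any chain of premises.

notify_voucher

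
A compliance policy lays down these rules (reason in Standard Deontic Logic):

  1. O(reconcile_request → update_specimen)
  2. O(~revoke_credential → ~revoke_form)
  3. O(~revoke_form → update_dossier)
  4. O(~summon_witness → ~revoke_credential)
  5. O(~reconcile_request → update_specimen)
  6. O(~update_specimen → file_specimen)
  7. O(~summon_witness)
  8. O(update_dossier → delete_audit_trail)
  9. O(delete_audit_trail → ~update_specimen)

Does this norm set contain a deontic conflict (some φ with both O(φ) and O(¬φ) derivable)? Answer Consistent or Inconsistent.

By case analysis on ~reconcile_request: premise 5 gives O(~reconcile_request → update_specimen) and premise 1 gives O(reconcile_request → update_specimen), so O(update_specimen) either way.
Premise 9, O(delete_audit_trail → ~update_specimen), contraposes to O(update_specimen → ~delete_audit_trail); with O(update_specimen) we get O(~delete_audit_trail).
The contrapositive of premise 8 (O(update_dossier → delete_audit_trail)) is O(~delete_audit_trail → ~update_dossier), and O(~delete_audit_trail) is already established, so O(~update_dossier).
Premise 3, O(~revoke_form → update_dossier), contraposes to O(~update_dossier → revoke_form); with O(~update_dossier) we get O(revoke_form).
Premise 2, O(~revoke_credential → ~revoke_form), contraposes to O(revoke_form → revoke_credential); with O(revoke_form) we get O(revoke_credential).
Premise 4 is O(~summon_witness → ~revoke_credential); contrapositively O(revoke_credential → summon_witness). Since O(revoke_credential) holds, K gives O(summon_witness).
But premise 7 directly asserts O(~summon_witness).
We now have both O(summon_witness) and O(~summon_witness) — summon_witness is simultaneously obligatory and forbidden, violating the D-axiom.

Inconsistent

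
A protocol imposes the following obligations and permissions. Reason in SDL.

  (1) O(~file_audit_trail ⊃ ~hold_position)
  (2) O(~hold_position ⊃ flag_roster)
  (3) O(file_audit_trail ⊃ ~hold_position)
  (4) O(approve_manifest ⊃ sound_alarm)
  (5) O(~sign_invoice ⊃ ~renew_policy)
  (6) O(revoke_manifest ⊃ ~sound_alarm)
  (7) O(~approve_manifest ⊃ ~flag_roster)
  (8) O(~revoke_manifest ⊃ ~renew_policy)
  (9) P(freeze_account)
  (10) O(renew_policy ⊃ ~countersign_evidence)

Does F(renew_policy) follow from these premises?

Premises 3 and 1 cover both cases: O(file_audit_trail ⊃ ~hold_position) and O(~file_audit_trail ⊃ ~hold_position). Since file_audit_trail ∨ ~file_audit_trail is a tautology, O(~hold_position) follows.
With premise 2, O(~hold_position ⊃ flag_roster), the K-axiom yields O(flag_roster).
The contrapositive of premise 7 (O(~approve_manifest ⊃ ~flag_roster)) is O(flag_roster ⊃ approve_manifest), and O(flag_roster) is already established, so O(approve_manifest).
With premise 4, O(approve_manifest ⊃ sound_alarm), the K-axiom yields O(sound_alarm).
Premise 6 is O(revoke_manifest ⊃ ~sound_alarm); contrapositively O(sound_alarm ⊃ ~revoke_manifest). Since O(sound_alarm) holds, K gives O(~revoke_manifest).
With premise 8, O(~revoke_manifest ⊃ ~renew_policy), the K-axiom yields O(~renew_policy).
Premises 5, 9, 10 do not contribute to this derivation.
So O(~renew_policy) holds, i.e. F(renew_policy). The claim follows.

Yes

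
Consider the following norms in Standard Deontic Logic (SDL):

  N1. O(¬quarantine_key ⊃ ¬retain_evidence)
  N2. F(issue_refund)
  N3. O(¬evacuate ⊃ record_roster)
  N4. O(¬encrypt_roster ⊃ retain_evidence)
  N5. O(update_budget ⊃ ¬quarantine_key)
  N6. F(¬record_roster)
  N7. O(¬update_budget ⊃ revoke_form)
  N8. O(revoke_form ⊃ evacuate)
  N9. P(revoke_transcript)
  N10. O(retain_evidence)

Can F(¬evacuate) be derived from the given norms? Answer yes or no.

Yes

Premise 10 gives O(retain_evidence).
Premise 1 is O(¬quarantine_key ⊃ ¬retain_evidence); contrapositively O(retain_evidence ⊃ quarantine_key). Since O(retain_evidence) holds, K gives O(quarantine_key).
Premise 5 is O(update_budget ⊃ ¬quarantine_key); contrapositively O(quarantine_key ⊃ ¬update_budget). Since O(quarantine_key) holds, K gives O(¬update_budget).
With premise 7, O(¬update_budget ⊃ revoke_form), the K-axiom yields O(revoke_form).
Applying K to premise 8 (O(revoke_form ⊃ evacuate)) and O(revoke_form) yields O(evacuate).
Premises 2, 3, 4, 6, 9 do not contribute to this derivation.
So O(evacuate) holds, i.e. F(¬evacuate). The claim follows.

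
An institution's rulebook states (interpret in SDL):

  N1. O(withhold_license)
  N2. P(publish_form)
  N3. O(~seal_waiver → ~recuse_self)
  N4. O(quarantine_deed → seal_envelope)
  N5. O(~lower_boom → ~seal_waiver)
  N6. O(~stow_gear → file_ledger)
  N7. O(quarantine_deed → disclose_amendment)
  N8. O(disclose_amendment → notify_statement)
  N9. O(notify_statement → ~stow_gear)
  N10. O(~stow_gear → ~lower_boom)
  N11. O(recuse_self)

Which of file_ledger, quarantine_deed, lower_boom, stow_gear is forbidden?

quarantine_deed

Premise 11 gives O(recuse_self).
Premise 3 is O(~seal_waiver → ~recuse_self); contrapositively O(recuse_self → seal_waiver). Since O(recuse_self) holds, K gives O(seal_waiver).
Premise 5 is O(~lower_boom → ~seal_waiver); contrapositively O(seal_waiver → lower_boom). Since O(seal_waiver) holds, K gives O(lower_boom).
The contrapositive of premise 10 (O(~stow_gear → ~lower_boom)) is O(lower_boom → stow_gear), and O(lower_boom) is already established, so O(stow_gear).
Premise 9, O(notify_statement → ~stow_gear), contraposes to O(stow_gear → ~notify_statement); with O(stow_gear) we get O(~notify_statement).
Premise 8 is O(disclose_amendment → notify_statement); contrapositively O(~notify_statement → ~disclose_amendment). Since O(~notify_statement) holds, K gives O(~disclose_amendment).
Premise 7, O(quarantine_deed → disclose_amendment), contraposes to O(~disclose_amendment → ~quarantine_deed); with O(~disclose_amendment) we get O(~quarantine_deed).
So O(~quarantine_deed) holds, i.e. quarantine_deed is forbidden. None of the other listed options is forbidden under the premises.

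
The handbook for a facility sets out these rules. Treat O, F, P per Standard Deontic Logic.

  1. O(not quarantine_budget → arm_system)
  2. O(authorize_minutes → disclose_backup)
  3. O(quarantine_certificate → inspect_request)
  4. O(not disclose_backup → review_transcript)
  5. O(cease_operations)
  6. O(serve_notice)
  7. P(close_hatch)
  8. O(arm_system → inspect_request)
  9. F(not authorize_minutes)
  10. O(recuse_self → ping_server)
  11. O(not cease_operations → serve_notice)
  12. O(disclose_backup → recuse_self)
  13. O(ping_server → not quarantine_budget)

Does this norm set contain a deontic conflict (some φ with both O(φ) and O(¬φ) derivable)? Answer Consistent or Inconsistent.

Consistent

Premise 11 is O(not cease_operations → serve_notice); even if O(serve_notice) held, inferring O(not cease_operations) would be affirming the consequent — invalid.
So O(not cease_operations) is not derivable, and the apparent clash with O(cease_operations) does not arise.
A world satisfying every obligation exists (e.g. arm_system=true, authorize_minutes=true, cease_operations=true, close_hatch=false, disclose_backup=true, inspect_request=true, ping_server=true, quarantine_budget=false, quarantine_certificate=false, recuse_self=true, review_transcript=false, serve_notice=true); no atom is both obligatory and forbidden, so the set is consistent.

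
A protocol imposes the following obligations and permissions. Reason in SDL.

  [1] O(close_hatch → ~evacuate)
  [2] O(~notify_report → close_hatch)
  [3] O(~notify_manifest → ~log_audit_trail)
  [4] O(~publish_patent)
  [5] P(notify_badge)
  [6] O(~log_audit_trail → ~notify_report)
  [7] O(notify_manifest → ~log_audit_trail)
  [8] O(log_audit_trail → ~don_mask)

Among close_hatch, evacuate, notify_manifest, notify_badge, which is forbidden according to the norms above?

evacuate

Premises 7 and 3 are O(notify_manifest → ~log_audit_trail) and O(~notify_manifest → ~log_audit_trail); every ideal world satisfies notify_manifest or ~notify_manifest, so in either case ~log_audit_trail holds — hence O(~log_audit_trail).
Applying K to premise 6 (O(~log_audit_trail → ~notify_report)) and O(~log_audit_trail) yields O(~notify_report).
From O(~notify_report) and premise 2, O(~notify_report → close_hatch), we obtain O(close_hatch).
Premise 1 is O(close_hatch → ~evacuate); since O(close_hatch), deontic closure gives O(~evacuate).
So O(~evacuate) holds, i.e. evacuate is forbidden. None of the other listed options is forbidden under the premises.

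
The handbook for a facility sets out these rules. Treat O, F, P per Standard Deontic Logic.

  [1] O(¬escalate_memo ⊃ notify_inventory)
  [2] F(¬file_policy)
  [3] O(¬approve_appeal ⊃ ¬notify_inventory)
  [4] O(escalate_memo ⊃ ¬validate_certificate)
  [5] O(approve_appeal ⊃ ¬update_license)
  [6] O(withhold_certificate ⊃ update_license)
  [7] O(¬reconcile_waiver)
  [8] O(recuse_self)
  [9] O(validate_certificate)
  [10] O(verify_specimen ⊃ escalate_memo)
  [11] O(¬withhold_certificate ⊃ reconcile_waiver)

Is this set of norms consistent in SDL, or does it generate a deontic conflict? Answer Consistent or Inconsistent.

Inconsistent

Premise 7 states O(¬reconcile_waiver) outright.
Premise 11 is O(¬withhold_certificate ⊃ reconcile_waiver); contrapositively O(¬reconcile_waiver ⊃ withhold_certificate). Since O(¬reconcile_waiver) holds, K gives O(withhold_certificate).
Premise 6 is O(withhold_certificate ⊃ update_license); since O(withhold_certificate), deontic closure gives O(update_license).
Premise 5 is O(approve_appeal ⊃ ¬update_license); contrapositively O(update_license ⊃ ¬approve_appeal). Since O(update_license) holds, K gives O(¬approve_appeal).
From O(¬approve_appeal) and premise 3, O(¬approve_appeal ⊃ ¬notify_inventory), we obtain O(¬notify_inventory).
The contrapositive of premise 1 (O(¬escalate_memo ⊃ notify_inventory)) is O(¬notify_inventory ⊃ escalate_memo), and O(¬notify_inventory) is already established, so O(escalate_memo).
Applying K to premise 4 (O(escalate_memo ⊃ ¬validate_certificate)) and O(escalate_memo) yields O(¬validate_certificate).
But premise 9 directly asserts O(validate_certificate).
We now have both O(¬validate_certificate) and O(validate_certificate) — validate_certificate is simultaneously obligatory and forbidden, violating the D-axiom.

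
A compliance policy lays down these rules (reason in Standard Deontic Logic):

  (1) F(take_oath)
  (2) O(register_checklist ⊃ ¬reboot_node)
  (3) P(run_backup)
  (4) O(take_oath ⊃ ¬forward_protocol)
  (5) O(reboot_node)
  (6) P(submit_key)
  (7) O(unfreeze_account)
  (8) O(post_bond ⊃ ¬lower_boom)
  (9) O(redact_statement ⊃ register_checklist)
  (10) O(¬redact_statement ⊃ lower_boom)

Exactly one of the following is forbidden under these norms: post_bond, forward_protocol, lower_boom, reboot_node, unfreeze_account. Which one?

From premise 5 we have O(reboot_node).
The contrapositive of premise 2 (O(register_checklist ⊃ ¬reboot_node)) is O(reboot_node ⊃ ¬register_checklist), and O(reboot_node) is already established, so O(¬register_checklist).
The contrapositive of premise 9 (O(redact_statement ⊃ register_checklist)) is O(¬register_checklist ⊃ ¬redact_statement), and O(¬register_checklist) is already established, so O(¬redact_statement).
With premise 10, O(¬redact_statement ⊃ lower_boom), the K-axiom yields O(lower_boom).
The contrapositive of premise 8 (O(post_bond ⊃ ¬lower_boom)) is O(lower_boom ⊃ ¬post_bond), and O(lower_boom) is already established, so O(¬post_bond).
So O(¬post_bond) holds, i.e. post_bond is forbidden. None of the other listed options is forbidden under the premises.

post_bond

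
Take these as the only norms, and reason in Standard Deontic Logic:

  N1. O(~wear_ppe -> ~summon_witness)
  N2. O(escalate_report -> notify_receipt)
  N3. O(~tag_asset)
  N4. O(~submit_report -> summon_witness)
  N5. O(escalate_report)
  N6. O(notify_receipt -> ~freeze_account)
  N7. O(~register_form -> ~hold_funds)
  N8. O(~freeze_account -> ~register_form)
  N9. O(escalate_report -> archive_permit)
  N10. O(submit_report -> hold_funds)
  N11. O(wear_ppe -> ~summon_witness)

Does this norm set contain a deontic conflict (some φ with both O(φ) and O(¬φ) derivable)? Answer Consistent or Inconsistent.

Premises 1 and 11 cover both cases: O(~wear_ppe -> ~summon_witness) and O(wear_ppe -> ~summon_witness). Since ~wear_ppe ∨ wear_ppe is a tautology, O(~summon_witness) follows.
The contrapositive of premise 4 (O(~submit_report -> summon_witness)) is O(~summon_witness -> submit_report), and O(~summon_witness) is already established, so O(submit_report).
With premise 10, O(submit_report -> hold_funds), the K-axiom yields O(hold_funds).
The contrapositive of premise 7 (O(~register_form -> ~hold_funds)) is O(hold_funds -> register_form), and O(hold_funds) is already established, so O(register_form).
Premise 8 is O(~freeze_account -> ~register_form); contrapositively O(register_form -> freeze_account). Since O(register_form) holds, K gives O(freeze_account).
Premise 6, O(notify_receipt -> ~freeze_account), contraposes to O(freeze_account -> ~notify_receipt); with O(freeze_account) we get O(~notify_receipt).
Premise 2, O(escalate_report -> notify_receipt), contraposes to O(~notify_receipt -> ~escalate_report); with O(~notify_receipt) we get O(~escalate_report).
However, premise 5 gives O(escalate_report).
We now have both O(~escalate_report) and O(escalate_report) — escalate_report is simultaneously obligatory and forbidden, violating the D-axiom.

Inconsistent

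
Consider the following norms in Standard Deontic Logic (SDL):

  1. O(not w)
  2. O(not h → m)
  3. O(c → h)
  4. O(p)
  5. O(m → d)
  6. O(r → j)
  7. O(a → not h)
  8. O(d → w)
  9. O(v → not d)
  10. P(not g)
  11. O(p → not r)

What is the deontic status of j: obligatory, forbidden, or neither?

Premise 6 is O(r → j), but O(r) is not derivable from the premises, so it does not yield O(j).
No premise or chain of K-axiom applications forces O(j), and none forces O(not j). So j is neither obligatory nor forbidden under these norms.

Neither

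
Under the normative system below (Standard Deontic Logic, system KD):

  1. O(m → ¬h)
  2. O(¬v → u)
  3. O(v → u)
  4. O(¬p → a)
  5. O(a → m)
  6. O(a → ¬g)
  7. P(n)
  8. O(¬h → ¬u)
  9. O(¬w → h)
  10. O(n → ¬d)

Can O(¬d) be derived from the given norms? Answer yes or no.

Premise 10 is O(n → ¬d), but O(n) is not derivable from the premises (the permission P(n) asserts only ¬O(¬n), not O(n)), so it does not yield O(¬d).
No other premise forces O(¬d). An ideal world satisfying every premise can still have ¬d false, so O(¬d) is not derivable.

No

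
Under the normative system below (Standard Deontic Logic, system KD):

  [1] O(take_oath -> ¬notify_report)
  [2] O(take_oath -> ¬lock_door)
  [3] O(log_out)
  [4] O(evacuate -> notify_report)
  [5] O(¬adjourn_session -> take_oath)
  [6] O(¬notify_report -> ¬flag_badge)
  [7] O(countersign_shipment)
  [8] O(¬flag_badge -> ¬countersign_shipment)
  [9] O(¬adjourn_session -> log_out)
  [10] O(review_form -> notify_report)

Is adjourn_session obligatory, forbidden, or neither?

Obligatory

From premise 7 we have O(countersign_shipment).
The contrapositive of premise 8 (O(¬flag_badge -> ¬countersign_shipment)) is O(countersign_shipment -> flag_badge), and O(countersign_shipment) is already established, so O(flag_badge).
Premise 6 is O(¬notify_report -> ¬flag_badge); contrapositively O(flag_badge -> notify_report). Since O(flag_badge) holds, K gives O(notify_report).
Premise 1, O(take_oath -> ¬notify_report), contraposes to O(notify_report -> ¬take_oath); with O(notify_report) we get O(¬take_oath).
The contrapositive of premise 5 (O(¬adjourn_session -> take_oath)) is O(¬take_oath -> adjourn_session), and O(¬take_oath) is already established, so O(adjourn_session).
Premises 2, 3, 4, 9, 10 do not contribute to this derivation.
Hence adjourn_session is obligatory.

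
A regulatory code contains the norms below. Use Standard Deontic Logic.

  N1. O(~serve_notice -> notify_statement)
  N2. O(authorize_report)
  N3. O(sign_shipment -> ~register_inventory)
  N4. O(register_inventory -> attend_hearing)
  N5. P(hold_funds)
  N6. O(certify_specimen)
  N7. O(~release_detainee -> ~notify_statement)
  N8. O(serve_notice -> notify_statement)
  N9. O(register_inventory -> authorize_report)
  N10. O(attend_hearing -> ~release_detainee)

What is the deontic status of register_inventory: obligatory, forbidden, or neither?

Forbidden

Premises 1 and 8 are O(~serve_notice -> notify_statement) and O(serve_notice -> notify_statement); every ideal world satisfies ~serve_notice or serve_notice, so in either case notify_statement holds — hence O(notify_statement).
Premise 7 is O(~release_detainee -> ~notify_statement); contrapositively O(notify_statement -> release_detainee). Since O(notify_statement) holds, K gives O(release_detainee).
Premise 10 is O(attend_hearing -> ~release_detainee); contrapositively O(release_detainee -> ~attend_hearing). Since O(release_detainee) holds, K gives O(~attend_hearing).
Premise 4 is O(register_inventory -> attend_hearing); contrapositively O(~attend_hearing -> ~register_inventory). Since O(~attend_hearing) holds, K gives O(~register_inventory).
Premises 2, 3, 5, 6, 9 do not contribute to this derivation.
Thus O(~register_inventory), which is F(register_inventory): register_inventory is forbidden.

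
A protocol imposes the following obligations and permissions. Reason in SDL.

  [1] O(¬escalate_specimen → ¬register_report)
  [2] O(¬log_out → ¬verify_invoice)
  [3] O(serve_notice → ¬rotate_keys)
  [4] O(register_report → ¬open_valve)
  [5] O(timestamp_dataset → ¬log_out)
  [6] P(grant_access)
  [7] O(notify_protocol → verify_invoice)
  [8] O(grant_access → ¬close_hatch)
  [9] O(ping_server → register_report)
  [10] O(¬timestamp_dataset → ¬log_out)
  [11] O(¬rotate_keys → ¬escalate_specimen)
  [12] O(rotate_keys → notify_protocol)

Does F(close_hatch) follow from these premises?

Premise 8 is O(grant_access → ¬close_hatch), but O(grant_access) is not derivable from the premises (the permission P(grant_access) asserts only ¬O(¬grant_access), not O(grant_access)), so it does not yield O(¬close_hatch).
No other premise forces O(¬close_hatch). An ideal world satisfying every premise can still have close_hatch true, so F(close_hatch) is not derivable.

No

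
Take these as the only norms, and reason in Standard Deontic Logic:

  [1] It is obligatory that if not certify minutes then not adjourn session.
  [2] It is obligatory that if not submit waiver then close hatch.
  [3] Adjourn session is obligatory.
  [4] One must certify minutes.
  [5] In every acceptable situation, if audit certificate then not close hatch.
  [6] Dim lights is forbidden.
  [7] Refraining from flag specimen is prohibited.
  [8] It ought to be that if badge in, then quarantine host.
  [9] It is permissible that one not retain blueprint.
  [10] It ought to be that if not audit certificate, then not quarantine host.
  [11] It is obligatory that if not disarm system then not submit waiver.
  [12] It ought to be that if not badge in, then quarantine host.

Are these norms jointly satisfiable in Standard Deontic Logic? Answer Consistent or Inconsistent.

Consistent

Premise 1 is O(¬certify_minutes → ¬adjourn_session), but O(¬certify_minutes) is not derivable from the premises, so it does not yield O(¬adjourn_session).
So O(¬adjourn_session) is not derivable, and the apparent clash with O(adjourn_session) does not arise.
A world satisfying every obligation exists (e.g. adjourn_session=true, audit_certificate=true, badge_in=false, certify_minutes=true, close_hatch=false, dim_lights=false, disarm_system=true, flag_specimen=true, quarantine_host=true, retain_blueprint=false, submit_waiver=true); no atom is both obligatory and forbidden, so the set is consistent.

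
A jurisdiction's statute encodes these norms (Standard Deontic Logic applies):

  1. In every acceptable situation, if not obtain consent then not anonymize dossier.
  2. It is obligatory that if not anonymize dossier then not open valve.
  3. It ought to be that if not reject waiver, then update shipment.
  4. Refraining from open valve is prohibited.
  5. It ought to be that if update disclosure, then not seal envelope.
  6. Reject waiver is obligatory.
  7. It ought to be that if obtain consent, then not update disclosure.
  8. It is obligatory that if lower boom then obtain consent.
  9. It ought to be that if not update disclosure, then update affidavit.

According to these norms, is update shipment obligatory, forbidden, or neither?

Neither

Premise 3 is O(¬reject_waiver → update_shipment), but O(¬reject_waiver) is not derivable from the premises, so it does not yield O(update_shipment).
No premise or chain of K-axiom applications forces O(update_shipment), and none forces O(¬update_shipment). So update_shipment is neither obligatory nor forbidden under these norms.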